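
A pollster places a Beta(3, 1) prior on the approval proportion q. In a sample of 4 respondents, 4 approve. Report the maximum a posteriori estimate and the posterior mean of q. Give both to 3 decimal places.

MAP: 1.000. Posterior mean: 0.875.

Posterior: Beta(3+4, 1+0) = Beta(7, 1).
Since β = 1 ≤ 1 and α > 1, the Beta density is monotone increasing on [0,1]; the mode is at 1.
Mean = 7/(7+1) = 0.875.
Left-skewed posterior ⇒ mean < mode.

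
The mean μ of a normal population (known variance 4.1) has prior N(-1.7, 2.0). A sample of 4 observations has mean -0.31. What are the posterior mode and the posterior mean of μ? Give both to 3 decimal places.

Posterior for μ is Normal. Precision-weighted mean: (1/2.0·-1.7 + 4/4.1·-0.31) / (1/2.0 + 4/4.1) = -0.781.
A Normal posterior is symmetric, so mode = mean.

MAP = -0.781; posterior mean = -0.781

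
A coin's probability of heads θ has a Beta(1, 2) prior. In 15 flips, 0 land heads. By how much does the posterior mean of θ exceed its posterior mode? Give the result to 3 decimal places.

Posterior: Beta(1+0, 2+15) = Beta(1, 17).
Since α = 1 ≤ 1 and β > 1, the Beta density is monotone decreasing on [0,1]; the mode is at 0.
Mean = 1/(1+17) = 0.056.
Difference = 0.056 − 0.000 = 0.056.

0.056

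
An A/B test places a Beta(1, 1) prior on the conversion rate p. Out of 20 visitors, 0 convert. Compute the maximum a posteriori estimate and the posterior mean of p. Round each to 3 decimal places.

Posterior: Beta(1+0, 1+20) = Beta(1, 21).
Since α = 1 ≤ 1 and β > 1, the Beta density is monotone decreasing on [0,1]; the mode is at 0.
Mean = 1/(1+21) = 0.045.
The mean is pulled above the mode by the posterior's right skew.

maximum a posteriori estimate = 0.000, posterior mean = 0.045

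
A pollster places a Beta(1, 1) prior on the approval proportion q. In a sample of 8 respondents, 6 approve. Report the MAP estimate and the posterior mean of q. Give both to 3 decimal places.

Posterior: Beta(1+6, 1+2) = Beta(7, 3).
Mode = (7−1)/(7+3−2) = 6/8 = 0.750.
Mean = 7/(7+3) = 7/10 = 0.700.
Mode > mean: the posterior has a left tail.

MAP: 0.750. Posterior mean: 0.700.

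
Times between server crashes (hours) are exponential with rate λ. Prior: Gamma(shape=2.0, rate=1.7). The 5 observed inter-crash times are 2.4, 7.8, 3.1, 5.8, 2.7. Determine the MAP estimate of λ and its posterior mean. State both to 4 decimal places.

λ_MAP = 0.2553, E[λ|data] = 0.2979

Σ times = 21.8. Posterior: Gamma(shape = 2.0+5 = 7.0, rate = 1.7+21.8 = 23.5).
Mode = (α−1)/β = 6.0/23.5 = 0.2553.
Mean = α/β = 7.0/23.5 = 0.2979.
The mean is pulled above the mode by the posterior's right skew.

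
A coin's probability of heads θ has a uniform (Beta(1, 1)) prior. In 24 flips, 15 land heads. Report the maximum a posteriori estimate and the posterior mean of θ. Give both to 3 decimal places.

Posterior: Beta(1+15, 1+9) = Beta(16, 10).
Mode = (16−1)/(16+10−2) = 15/24 = 0.625.
With a flat prior the MAP equals the MLE, 15/24.
Mean = 16/(16+10) = 16/26 = 0.615.
Mode > mean: the posterior has a left tail.

MAP = 0.625, posterior mean = 0.615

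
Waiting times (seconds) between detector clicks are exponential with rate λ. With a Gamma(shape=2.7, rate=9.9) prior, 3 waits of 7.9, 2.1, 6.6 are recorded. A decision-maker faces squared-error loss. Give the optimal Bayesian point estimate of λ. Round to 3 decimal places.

Σ times = 16.6. Posterior: Gamma(shape = 2.7+3 = 5.7, rate = 9.9+16.6 = 26.5).
Mode = (α−1)/β = 4.7/26.5 = 0.177.
Mean = α/β = 5.7/26.5 = 0.215.
Squared-error loss ⇒ the optimal estimator is the posterior mean.

0.215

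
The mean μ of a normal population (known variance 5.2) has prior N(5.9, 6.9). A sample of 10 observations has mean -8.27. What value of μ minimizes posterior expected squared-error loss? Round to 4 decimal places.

-7.2770

Posterior for μ is Normal. Precision-weighted mean: (1/6.9·5.9 + 10/5.2·-8.27) / (1/6.9 + 10/5.2) = -7.2770.
A Normal posterior is symmetric, so mode = mean.
Squared-error loss ⇒ the optimal estimator is the posterior mean.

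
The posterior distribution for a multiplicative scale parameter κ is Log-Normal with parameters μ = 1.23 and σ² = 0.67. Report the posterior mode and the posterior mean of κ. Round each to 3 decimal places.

Mode = exp(μ − σ²) = exp(0.56) = 1.751.
Mean = exp(μ + σ²/2) = exp(1.565) = 4.783.
Right-skewed posterior ⇒ mode < mean.

MAP: 1.751. Posterior mean: 4.783.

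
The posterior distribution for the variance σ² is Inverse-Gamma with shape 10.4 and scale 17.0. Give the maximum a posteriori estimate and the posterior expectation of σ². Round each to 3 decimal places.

Mode = β/(α+1) = 17.0/11.4 = 1.491.
Mean = β/(α−1) = 17.0/9.4 = 1.809.
The posterior is right-skewed, so the mean exceeds the mode.

maximum a posteriori estimate = 1.491, posterior expectation = 1.809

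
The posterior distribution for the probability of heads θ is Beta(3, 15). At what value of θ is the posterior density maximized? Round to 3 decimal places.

Mode = (3−1)/(3+15−2) = 2/16 = 0.125.
Mean = 3/(3+15) = 3/18 = 0.167.
This is the posterior mode — the MAP estimate.

0.125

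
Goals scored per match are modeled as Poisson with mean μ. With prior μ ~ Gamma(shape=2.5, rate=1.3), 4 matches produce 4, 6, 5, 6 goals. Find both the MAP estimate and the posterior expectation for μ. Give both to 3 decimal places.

MAP = 4.245; posterior mean = 4.434

Σ counts = 21. Posterior: Gamma(shape = 2.5+21 = 23.5, rate = 1.3+4 = 5.3).
Mode = (α−1)/β = 22.5/5.3 = 4.245.
Mean = α/β = 23.5/5.3 = 4.434.
Right-skewed posterior ⇒ mode < mean.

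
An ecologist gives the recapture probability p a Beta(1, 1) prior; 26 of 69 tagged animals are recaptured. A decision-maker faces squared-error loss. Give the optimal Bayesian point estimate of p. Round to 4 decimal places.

0.3803

Posterior: Beta(1+26, 1+43) = Beta(27, 44).
Mode = (27−1)/(27+44−2) = 26/69 = 0.3768.
With a flat prior the MAP equals the MLE, 26/69.
Mean = 27/(27+44) = 27/71 = 0.3803.
Squared-error loss ⇒ the optimal estimator is the posterior mean.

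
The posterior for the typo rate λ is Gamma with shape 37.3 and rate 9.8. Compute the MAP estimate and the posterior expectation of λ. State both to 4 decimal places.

Mode = (α−1)/β = 36.3/9.8 = 3.7041.
Mean = α/β = 37.3/9.8 = 3.8061.

MAP: 3.7041. Posterior mean: 3.8061.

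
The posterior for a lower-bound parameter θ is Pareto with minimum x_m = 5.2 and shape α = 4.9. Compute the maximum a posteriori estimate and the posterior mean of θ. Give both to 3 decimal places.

MAP: 5.200. Posterior mean: 6.533.

The Pareto density is strictly decreasing on [x_m, ∞), so the mode is x_m = 5.200.
Mean = α·x_m/(α−1) = 4.9·5.2/3.9 = 6.533.
Mean > mode: the posterior has a right tail.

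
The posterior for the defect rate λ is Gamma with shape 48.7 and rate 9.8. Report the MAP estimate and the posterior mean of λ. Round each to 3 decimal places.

Mode = (α−1)/β = 47.7/9.8 = 4.867.
Mean = α/β = 48.7/9.8 = 4.969.
The posterior is right-skewed, so the mean exceeds the mode.

MAP = 4.867, posterior mean = 4.969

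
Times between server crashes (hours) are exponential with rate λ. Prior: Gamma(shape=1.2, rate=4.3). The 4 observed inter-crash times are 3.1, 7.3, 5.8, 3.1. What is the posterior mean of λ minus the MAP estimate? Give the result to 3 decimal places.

0.042

Σ times = 19.3. Posterior: Gamma(shape = 1.2+4 = 5.2, rate = 4.3+19.3 = 23.6).
Mode = (α−1)/β = 4.2/23.6 = 0.178.
Mean = α/β = 5.2/23.6 = 0.220.
Difference = 0.220 − 0.178 = 0.042.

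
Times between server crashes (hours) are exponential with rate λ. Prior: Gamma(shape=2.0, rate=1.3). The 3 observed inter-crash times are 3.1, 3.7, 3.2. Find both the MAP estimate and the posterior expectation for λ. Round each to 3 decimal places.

MAP = 0.354, posterior mean = 0.442

Σ times = 10.0. Posterior: Gamma(shape = 2.0+3 = 5.0, rate = 1.3+10.0 = 11.3).
Mode = (α−1)/β = 4.0/11.3 = 0.354.
Mean = α/β = 5.0/11.3 = 0.442.
Right-skewed posterior ⇒ mode < mean.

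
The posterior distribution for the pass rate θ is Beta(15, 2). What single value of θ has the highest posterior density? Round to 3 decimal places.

Mode = (15−1)/(15+2−2) = 14/15 = 0.933.
Mean = 15/(15+2) = 15/17 = 0.882.
This is the posterior mode — the MAP estimate.

0.933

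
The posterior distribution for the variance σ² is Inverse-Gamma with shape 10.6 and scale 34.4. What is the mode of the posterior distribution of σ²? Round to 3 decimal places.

Mode = β/(α+1) = 34.4/11.6 = 2.966.
Mean = β/(α−1) = 34.4/9.6 = 3.583.
This is the posterior mode — the MAP estimate.

2.966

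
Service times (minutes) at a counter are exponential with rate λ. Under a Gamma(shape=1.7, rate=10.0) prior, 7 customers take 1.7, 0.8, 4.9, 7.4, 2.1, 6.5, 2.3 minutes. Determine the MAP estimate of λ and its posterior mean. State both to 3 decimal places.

Σ times = 25.7. Posterior: Gamma(shape = 1.7+7 = 8.7, rate = 10.0+25.7 = 35.7).
Mode = (α−1)/β = 7.7/35.7 = 0.216.
Mean = α/β = 8.7/35.7 = 0.244.
The mean is pulled above the mode by the posterior's right skew.

MAP: 0.216. Posterior mean: 0.244.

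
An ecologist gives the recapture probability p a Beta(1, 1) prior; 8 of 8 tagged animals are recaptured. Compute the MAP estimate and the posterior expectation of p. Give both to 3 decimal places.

MAP = 1.000, posterior mean = 0.900

Posterior: Beta(1+8, 1+0) = Beta(9, 1).
Since β = 1 ≤ 1 and α > 1, the Beta density is monotone increasing on [0,1]; the mode is at 1.
Mean = 9/(9+1) = 0.900.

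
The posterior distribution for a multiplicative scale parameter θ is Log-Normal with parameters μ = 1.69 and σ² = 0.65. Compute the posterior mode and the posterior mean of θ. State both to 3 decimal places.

MAP = 2.829; posterior mean = 7.501

Mode = exp(μ − σ²) = exp(1.04) = 2.829.
Mean = exp(μ + σ²/2) = exp(2.015) = 7.501.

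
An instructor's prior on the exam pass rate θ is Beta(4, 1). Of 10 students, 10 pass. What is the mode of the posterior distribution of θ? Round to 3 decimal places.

Posterior: Beta(4+10, 1+0) = Beta(14, 1).
Since β = 1 ≤ 1 and α > 1, the Beta density is monotone increasing on [0,1]; the mode is at 1.
Mean = 14/(14+1) = 0.933.
This is the posterior mode — the MAP estimate.

1.000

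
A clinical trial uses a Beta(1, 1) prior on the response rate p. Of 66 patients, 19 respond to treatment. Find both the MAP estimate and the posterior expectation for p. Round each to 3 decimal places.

Posterior: Beta(1+19, 1+47) = Beta(20, 48).
Mode = (20−1)/(20+48−2) = 19/66 = 0.288.
With a flat prior the MAP equals the MLE, 19/66.
Mean = 20/(20+48) = 20/68 = 0.294.

MAP = 0.288; posterior mean = 0.294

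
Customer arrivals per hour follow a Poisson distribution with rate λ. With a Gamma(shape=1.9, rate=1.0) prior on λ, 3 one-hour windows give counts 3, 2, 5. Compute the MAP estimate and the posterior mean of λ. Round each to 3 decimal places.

Σ counts = 10. Posterior: Gamma(shape = 1.9+10 = 11.9, rate = 1.0+3 = 4.0).
Mode = (α−1)/β = 10.9/4.0 = 2.725.
Mean = α/β = 11.9/4.0 = 2.975.

MAP: 2.725. Posterior mean: 2.975.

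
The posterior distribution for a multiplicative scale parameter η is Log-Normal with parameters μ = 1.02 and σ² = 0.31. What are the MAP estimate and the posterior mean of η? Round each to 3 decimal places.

MAP estimate = 2.034, posterior mean = 3.238

Mode = exp(μ − σ²) = exp(0.71) = 2.034.
Mean = exp(μ + σ²/2) = exp(1.175) = 3.238.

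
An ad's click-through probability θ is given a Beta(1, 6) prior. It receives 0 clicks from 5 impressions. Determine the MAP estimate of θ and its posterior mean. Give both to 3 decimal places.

θ_MAP = 0.000, E[θ|data] = 0.083

Posterior: Beta(1+0, 6+5) = Beta(1, 11).
Since α = 1 ≤ 1 and β > 1, the Beta density is monotone decreasing on [0,1]; the mode is at 0.
Mean = 1/(1+11) = 0.083.
The mean is pulled above the mode by the posterior's right skew.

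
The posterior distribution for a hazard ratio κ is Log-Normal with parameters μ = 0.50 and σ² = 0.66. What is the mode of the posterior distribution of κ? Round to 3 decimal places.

Mode = exp(μ − σ²) = exp(-0.16) = 0.852.
Mean = exp(μ + σ²/2) = exp(0.830) = 2.293.
This is the posterior mode — the MAP estimate.

0.852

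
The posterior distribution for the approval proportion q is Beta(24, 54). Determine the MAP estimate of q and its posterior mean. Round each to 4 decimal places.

q_MAP = 0.3026, E[q|data] = 0.3077

Mode = (24−1)/(24+54−2) = 23/76 = 0.3026.
Mean = 24/(24+54) = 24/78 = 0.3077.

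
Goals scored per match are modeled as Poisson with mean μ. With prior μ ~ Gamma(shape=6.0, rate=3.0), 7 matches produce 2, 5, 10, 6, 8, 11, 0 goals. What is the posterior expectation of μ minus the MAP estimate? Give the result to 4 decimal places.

0.1000

Σ counts = 42. Posterior: Gamma(shape = 6.0+42 = 48.0, rate = 3.0+7 = 10.0).
Mode = (α−1)/β = 47.0/10.0 = 4.7000.
Mean = α/β = 48.0/10.0 = 4.8000.
Difference = 4.8000 − 4.7000 = 0.1000.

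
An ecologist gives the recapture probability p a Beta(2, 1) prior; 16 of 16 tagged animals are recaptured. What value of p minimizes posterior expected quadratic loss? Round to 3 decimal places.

0.947

Posterior: Beta(2+16, 1+0) = Beta(18, 1).
Since β = 1 ≤ 1 and α > 1, the Beta density is monotone increasing on [0,1]; the mode is at 1.
Mean = 18/(18+1) = 0.947.
Quadratic loss ⇒ the optimal estimator is the posterior mean.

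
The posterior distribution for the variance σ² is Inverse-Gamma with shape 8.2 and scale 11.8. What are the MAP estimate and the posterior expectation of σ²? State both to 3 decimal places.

σ²_MAP = 1.283, E[σ²|data] = 1.639

Mode = β/(α+1) = 11.8/9.2 = 1.283.
Mean = β/(α−1) = 11.8/7.2 = 1.639.
Mean > mode: the posterior has a right tail.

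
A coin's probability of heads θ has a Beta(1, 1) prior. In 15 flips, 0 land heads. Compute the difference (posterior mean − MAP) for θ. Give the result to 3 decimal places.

Posterior: Beta(1+0, 1+15) = Beta(1, 16).
Since α = 1 ≤ 1 and β > 1, the Beta density is monotone decreasing on [0,1]; the mode is at 0.
Mean = 1/(1+16) = 0.059.
Difference = 0.059 − 0.000 = 0.059.

0.059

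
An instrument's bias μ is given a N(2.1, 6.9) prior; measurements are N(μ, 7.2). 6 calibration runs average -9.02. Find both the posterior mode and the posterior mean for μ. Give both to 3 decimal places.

MAP: -7.373. Posterior mean: -7.373.

Posterior for μ is Normal. Precision-weighted mean: (1/6.9·2.1 + 6/7.2·-9.02) / (1/6.9 + 6/7.2) = -7.373.
A Normal posterior is symmetric, so mode = mean.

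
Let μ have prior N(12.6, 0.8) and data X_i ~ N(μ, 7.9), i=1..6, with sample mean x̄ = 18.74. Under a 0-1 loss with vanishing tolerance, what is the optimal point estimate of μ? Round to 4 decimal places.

14.9206

Posterior for μ is Normal. Precision-weighted mean: (1/0.8·12.6 + 6/7.9·18.74) / (1/0.8 + 6/7.9) = 14.9206.
A Normal posterior is symmetric, so mode = mean.
This is the posterior mode — the MAP estimate.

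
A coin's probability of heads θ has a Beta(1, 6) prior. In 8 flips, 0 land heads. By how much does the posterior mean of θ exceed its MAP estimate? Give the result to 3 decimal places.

0.067

Posterior: Beta(1+0, 6+8) = Beta(1, 14).
Since α = 1 ≤ 1 and β > 1, the Beta density is monotone decreasing on [0,1]; the mode is at 0.
Mean = 1/(1+14) = 0.067.
Difference = 0.067 − 0.000 = 0.067.
Mean > mode: the posterior has a right tail.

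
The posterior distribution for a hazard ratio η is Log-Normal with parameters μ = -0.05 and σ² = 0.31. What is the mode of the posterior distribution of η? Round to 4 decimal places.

Mode = exp(μ − σ²) = exp(-0.36) = 0.6977.
Mean = exp(μ + σ²/2) = exp(0.105) = 1.1107.
This is the posterior mode — the MAP estimate.

0.6977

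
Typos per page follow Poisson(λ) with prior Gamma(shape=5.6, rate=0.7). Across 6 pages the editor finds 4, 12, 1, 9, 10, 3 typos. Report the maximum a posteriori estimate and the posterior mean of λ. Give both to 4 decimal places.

λ_MAP = 6.5075, E[λ|data] = 6.6567

Σ counts = 39. Posterior: Gamma(shape = 5.6+39 = 44.6, rate = 0.7+6 = 6.7).
Mode = (α−1)/β = 43.6/6.7 = 6.5075.
Mean = α/β = 44.6/6.7 = 6.6567.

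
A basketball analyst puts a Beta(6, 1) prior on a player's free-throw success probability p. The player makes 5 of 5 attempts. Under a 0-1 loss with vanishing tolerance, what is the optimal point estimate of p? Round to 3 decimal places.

1.000

Posterior: Beta(6+5, 1+0) = Beta(11, 1).
Since β = 1 ≤ 1 and α > 1, the Beta density is monotone increasing on [0,1]; the mode is at 1.
Mean = 11/(11+1) = 0.917.
This is the posterior mode — the MAP estimate.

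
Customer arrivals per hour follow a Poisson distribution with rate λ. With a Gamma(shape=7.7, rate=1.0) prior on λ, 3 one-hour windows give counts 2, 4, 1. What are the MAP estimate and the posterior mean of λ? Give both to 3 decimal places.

MAP estimate = 3.425, posterior mean = 3.675

Σ counts = 7. Posterior: Gamma(shape = 7.7+7 = 14.7, rate = 1.0+3 = 4.0).
Mode = (α−1)/β = 13.7/4.0 = 3.425.
Mean = α/β = 14.7/4.0 = 3.675.
The posterior is right-skewed, so the mean exceeds the mode.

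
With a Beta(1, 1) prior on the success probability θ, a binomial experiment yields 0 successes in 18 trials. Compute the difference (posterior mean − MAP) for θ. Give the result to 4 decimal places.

0.0500

Posterior: Beta(1+0, 1+18) = Beta(1, 19).
Since α = 1 ≤ 1 and β > 1, the Beta density is monotone decreasing on [0,1]; the mode is at 0.
Mean = 1/(1+19) = 0.0500.
Difference = 0.0500 − 0.0000 = 0.0500.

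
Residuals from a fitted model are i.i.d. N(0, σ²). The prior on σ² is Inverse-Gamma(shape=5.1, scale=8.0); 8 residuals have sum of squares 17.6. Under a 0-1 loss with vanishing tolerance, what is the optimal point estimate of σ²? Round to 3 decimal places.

1.663

Posterior: Inverse-Gamma(shape = 5.1+8/2 = 9.1, scale = 8.0+17.6/2 = 16.8).
Mode = β/(α+1) = 16.8/10.1 = 1.663.
Mean = β/(α−1) = 16.8/8.1 = 2.074.
This is the posterior mode — the MAP estimate.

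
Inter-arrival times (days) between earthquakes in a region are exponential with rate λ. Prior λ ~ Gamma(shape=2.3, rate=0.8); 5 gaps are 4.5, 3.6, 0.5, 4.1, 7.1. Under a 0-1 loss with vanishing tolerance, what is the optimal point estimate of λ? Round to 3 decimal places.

0.306

Σ times = 19.8. Posterior: Gamma(shape = 2.3+5 = 7.3, rate = 0.8+19.8 = 20.6).
Mode = (α−1)/β = 6.3/20.6 = 0.306.
Mean = α/β = 7.3/20.6 = 0.354.
This is the posterior mode — the MAP estimate.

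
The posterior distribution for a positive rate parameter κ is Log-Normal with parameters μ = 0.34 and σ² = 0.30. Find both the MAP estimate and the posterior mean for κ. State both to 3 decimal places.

Mode = exp(μ − σ²) = exp(0.04) = 1.041.
Mean = exp(μ + σ²/2) = exp(0.490) = 1.632.

MAP estimate = 1.041, posterior mean = 1.632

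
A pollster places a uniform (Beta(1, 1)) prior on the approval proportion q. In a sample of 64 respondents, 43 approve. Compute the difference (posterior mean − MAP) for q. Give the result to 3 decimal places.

-0.005

Posterior: Beta(1+43, 1+21) = Beta(44, 22).
Mode = (44−1)/(44+22−2) = 43/64 = 0.672.
Mean = 44/(44+22) = 44/66 = 0.667.
Difference = 0.667 − 0.672 = -0.005.
The posterior is left-skewed, so the mode exceeds the mean.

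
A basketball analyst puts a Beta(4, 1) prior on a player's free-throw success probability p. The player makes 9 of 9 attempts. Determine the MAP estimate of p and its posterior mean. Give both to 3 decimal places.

MAP = 1.000, posterior mean = 0.929

Posterior: Beta(4+9, 1+0) = Beta(13, 1).
Since β = 1 ≤ 1 and α > 1, the Beta density is monotone increasing on [0,1]; the mode is at 1.
Mean = 13/(13+1) = 0.929.
Mode > mean: the posterior has a left tail.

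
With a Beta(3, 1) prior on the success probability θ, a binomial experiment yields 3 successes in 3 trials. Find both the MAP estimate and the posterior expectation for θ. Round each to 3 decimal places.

MAP: 1.000. Posterior mean: 0.857.

Posterior: Beta(3+3, 1+0) = Beta(6, 1).
Since β = 1 ≤ 1 and α > 1, the Beta density is monotone increasing on [0,1]; the mode is at 1.
Mean = 6/(6+1) = 0.857.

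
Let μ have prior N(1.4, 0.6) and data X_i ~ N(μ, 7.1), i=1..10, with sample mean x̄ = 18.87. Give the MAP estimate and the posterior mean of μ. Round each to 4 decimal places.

Posterior for μ is Normal. Precision-weighted mean: (1/0.6·1.4 + 10/7.1·18.87) / (1/0.6 + 10/7.1) = 9.4015.
A Normal posterior is symmetric, so mode = mean.

MAP: 9.4015. Posterior mean: 9.4015.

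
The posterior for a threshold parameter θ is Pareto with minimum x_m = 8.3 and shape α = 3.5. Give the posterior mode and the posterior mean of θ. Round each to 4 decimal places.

MAP = 8.3000; posterior mean = 11.6200

The Pareto density is strictly decreasing on [x_m, ∞), so the mode is x_m = 8.3000.
Mean = α·x_m/(α−1) = 3.5·8.3/2.5 = 11.6200.
The mean is pulled above the mode by the posterior's right skew.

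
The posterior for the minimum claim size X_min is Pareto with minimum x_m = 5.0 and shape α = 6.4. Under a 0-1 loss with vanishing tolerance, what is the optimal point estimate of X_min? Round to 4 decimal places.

The Pareto density is strictly decreasing on [x_m, ∞), so the mode is x_m = 5.0000.
Mean = α·x_m/(α−1) = 6.4·5.0/5.4 = 5.9259.
This is the posterior mode — the MAP estimate.

5.0000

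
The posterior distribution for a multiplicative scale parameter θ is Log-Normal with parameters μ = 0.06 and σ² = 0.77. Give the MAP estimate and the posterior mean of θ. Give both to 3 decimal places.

MAP estimate = 0.492, posterior mean = 1.560

Mode = exp(μ − σ²) = exp(-0.71) = 0.492.
Mean = exp(μ + σ²/2) = exp(0.445) = 1.560.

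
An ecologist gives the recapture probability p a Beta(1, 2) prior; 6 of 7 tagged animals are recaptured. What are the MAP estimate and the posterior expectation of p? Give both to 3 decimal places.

MAP: 0.750. Posterior mean: 0.700.

Posterior: Beta(1+6, 2+1) = Beta(7, 3).
Mode = (7−1)/(7+3−2) = 6/8 = 0.750.
Mean = 7/(7+3) = 7/10 = 0.700.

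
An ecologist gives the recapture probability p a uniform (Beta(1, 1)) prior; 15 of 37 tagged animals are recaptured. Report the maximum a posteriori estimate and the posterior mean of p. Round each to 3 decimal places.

p_MAP = 0.405, E[p|data] = 0.410

Posterior: Beta(1+15, 1+22) = Beta(16, 23).
Mode = (16−1)/(16+23−2) = 15/37 = 0.405.
Mean = 16/(16+23) = 16/39 = 0.410.
The mean is pulled above the mode by the posterior's right skew.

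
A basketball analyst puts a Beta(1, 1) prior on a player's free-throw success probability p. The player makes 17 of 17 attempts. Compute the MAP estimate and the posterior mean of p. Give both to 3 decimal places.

Posterior: Beta(1+17, 1+0) = Beta(18, 1).
Since β = 1 ≤ 1 and α > 1, the Beta density is monotone increasing on [0,1]; the mode is at 1.
Mean = 18/(18+1) = 0.947.
Left-skewed posterior ⇒ mean < mode.

MAP = 1.000; posterior mean = 0.947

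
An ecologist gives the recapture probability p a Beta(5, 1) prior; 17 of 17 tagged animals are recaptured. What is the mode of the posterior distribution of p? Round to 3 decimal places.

Posterior: Beta(5+17, 1+0) = Beta(22, 1).
Since β = 1 ≤ 1 and α > 1, the Beta density is monotone increasing on [0,1]; the mode is at 1.
Mean = 22/(22+1) = 0.957.
This is the posterior mode — the MAP estimate.

1.000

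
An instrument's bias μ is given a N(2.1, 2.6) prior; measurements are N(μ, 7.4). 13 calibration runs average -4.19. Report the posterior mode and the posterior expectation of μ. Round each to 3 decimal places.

Posterior for μ is Normal. Precision-weighted mean: (1/2.6·2.1 + 13/7.4·-4.19) / (1/2.6 + 13/7.4) = -3.060.
A Normal posterior is symmetric, so mode = mean.

μ_MAP = -3.060, E[μ|data] = -3.060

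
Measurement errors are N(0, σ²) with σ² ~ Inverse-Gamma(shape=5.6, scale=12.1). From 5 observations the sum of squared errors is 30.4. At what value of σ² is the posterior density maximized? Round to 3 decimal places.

3.000

Posterior: Inverse-Gamma(shape = 5.6+5/2 = 8.1, scale = 12.1+30.4/2 = 27.3).
Mode = β/(α+1) = 27.3/9.1 = 3.000.
Mean = β/(α−1) = 27.3/7.1 = 3.845.
This is the posterior mode — the MAP estimate.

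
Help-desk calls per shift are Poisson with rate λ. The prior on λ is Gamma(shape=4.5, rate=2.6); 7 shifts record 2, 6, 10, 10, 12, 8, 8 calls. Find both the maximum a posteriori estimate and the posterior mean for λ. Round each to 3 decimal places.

Σ counts = 56. Posterior: Gamma(shape = 4.5+56 = 60.5, rate = 2.6+7 = 9.6).
Mode = (α−1)/β = 59.5/9.6 = 6.198.
Mean = α/β = 60.5/9.6 = 6.302.

MAP = 6.198; posterior mean = 6.302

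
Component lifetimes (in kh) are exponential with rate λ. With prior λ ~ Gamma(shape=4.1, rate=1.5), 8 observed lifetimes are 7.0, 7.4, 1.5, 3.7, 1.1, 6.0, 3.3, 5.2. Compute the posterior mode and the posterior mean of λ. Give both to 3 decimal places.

posterior mode = 0.302, posterior mean = 0.330

Σ times = 35.2. Posterior: Gamma(shape = 4.1+8 = 12.1, rate = 1.5+35.2 = 36.7).
Mode = (α−1)/β = 11.1/36.7 = 0.302.
Mean = α/β = 12.1/36.7 = 0.330.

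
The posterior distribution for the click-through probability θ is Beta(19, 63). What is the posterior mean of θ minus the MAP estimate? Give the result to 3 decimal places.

0.007

Mode = (19−1)/(19+63−2) = 18/80 = 0.225.
Mean = 19/(19+63) = 19/82 = 0.232.
Difference = 0.232 − 0.225 = 0.007.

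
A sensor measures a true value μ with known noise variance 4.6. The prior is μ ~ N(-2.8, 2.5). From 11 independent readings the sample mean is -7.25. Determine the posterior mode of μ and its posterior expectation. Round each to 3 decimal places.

posterior mode = -6.612, posterior expectation = -6.612

Posterior for μ is Normal. Precision-weighted mean: (1/2.5·-2.8 + 11/4.6·-7.25) / (1/2.5 + 11/4.6) = -6.612.
A Normal posterior is symmetric, so mode = mean.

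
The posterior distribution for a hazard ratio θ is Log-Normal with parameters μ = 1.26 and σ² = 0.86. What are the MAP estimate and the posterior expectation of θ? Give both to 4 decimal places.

MAP estimate = 1.4918, posterior expectation = 5.4195

Mode = exp(μ − σ²) = exp(0.40) = 1.4918.
Mean = exp(μ + σ²/2) = exp(1.690) = 5.4195.
The mean is pulled above the mode by the posterior's right skew.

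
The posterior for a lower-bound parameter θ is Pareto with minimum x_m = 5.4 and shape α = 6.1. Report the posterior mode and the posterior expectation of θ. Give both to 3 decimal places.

The Pareto density is strictly decreasing on [x_m, ∞), so the mode is x_m = 5.400.
Mean = α·x_m/(α−1) = 6.1·5.4/5.1 = 6.459.

MAP: 5.400. Posterior mean: 6.459.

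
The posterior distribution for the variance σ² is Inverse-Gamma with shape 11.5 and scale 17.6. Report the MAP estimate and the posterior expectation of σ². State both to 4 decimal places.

Mode = β/(α+1) = 17.6/12.5 = 1.4080.
Mean = β/(α−1) = 17.6/10.5 = 1.6762.
The posterior is right-skewed, so the mean exceeds the mode.

MAP estimate = 1.4080, posterior expectation = 1.6762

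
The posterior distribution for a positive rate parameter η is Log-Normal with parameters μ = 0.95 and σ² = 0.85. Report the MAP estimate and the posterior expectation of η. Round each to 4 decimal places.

Mode = exp(μ − σ²) = exp(0.10) = 1.1052.
Mean = exp(μ + σ²/2) = exp(1.375) = 3.9551.
The mean is pulled above the mode by the posterior's right skew.

MAP = 1.1052; posterior mean = 3.9551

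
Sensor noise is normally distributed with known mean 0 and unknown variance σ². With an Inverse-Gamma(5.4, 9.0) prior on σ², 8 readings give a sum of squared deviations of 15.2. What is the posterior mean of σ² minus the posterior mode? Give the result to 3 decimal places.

Posterior: Inverse-Gamma(shape = 5.4+8/2 = 9.4, scale = 9.0+15.2/2 = 16.6).
Mode = β/(α+1) = 16.6/10.4 = 1.596.
Mean = β/(α−1) = 16.6/8.4 = 1.976.
Difference = 1.976 − 1.596 = 0.380.
Mean > mode: the posterior has a right tail.

0.380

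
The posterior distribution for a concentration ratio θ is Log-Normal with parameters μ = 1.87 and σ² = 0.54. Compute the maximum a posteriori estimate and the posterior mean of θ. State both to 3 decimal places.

Mode = exp(μ − σ²) = exp(1.33) = 3.781.
Mean = exp(μ + σ²/2) = exp(2.140) = 8.499.
Mean > mode: the posterior has a right tail.

θ_MAP = 3.781, E[θ|data] = 8.499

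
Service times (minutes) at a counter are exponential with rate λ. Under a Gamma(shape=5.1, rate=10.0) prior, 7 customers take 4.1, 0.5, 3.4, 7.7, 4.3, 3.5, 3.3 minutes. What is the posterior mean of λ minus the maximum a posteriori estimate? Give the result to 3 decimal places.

0.027

Σ times = 26.8. Posterior: Gamma(shape = 5.1+7 = 12.1, rate = 10.0+26.8 = 36.8).
Mode = (α−1)/β = 11.1/36.8 = 0.302.
Mean = α/β = 12.1/36.8 = 0.329.
Difference = 0.329 − 0.302 = 0.027.
The posterior is right-skewed, so the mean exceeds the mode.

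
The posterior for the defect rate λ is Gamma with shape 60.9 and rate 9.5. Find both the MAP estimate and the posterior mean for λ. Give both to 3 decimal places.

Mode = (α−1)/β = 59.9/9.5 = 6.305.
Mean = α/β = 60.9/9.5 = 6.411.
Mean > mode: the posterior has a right tail.

MAP = 6.305; posterior mean = 6.411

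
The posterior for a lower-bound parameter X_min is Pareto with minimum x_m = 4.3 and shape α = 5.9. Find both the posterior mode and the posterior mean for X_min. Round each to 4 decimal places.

The Pareto density is strictly decreasing on [x_m, ∞), so the mode is x_m = 4.3000.
Mean = α·x_m/(α−1) = 5.9·4.3/4.9 = 5.1776.
The mean is pulled above the mode by the posterior's right skew.

X_min_MAP = 4.3000, E[X_min|data] = 5.1776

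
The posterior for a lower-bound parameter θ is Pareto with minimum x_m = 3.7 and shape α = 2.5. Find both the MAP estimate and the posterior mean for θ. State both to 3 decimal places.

The Pareto density is strictly decreasing on [x_m, ∞), so the mode is x_m = 3.700.
Mean = α·x_m/(α−1) = 2.5·3.7/1.5 = 6.167.

MAP estimate = 3.700, posterior mean = 6.167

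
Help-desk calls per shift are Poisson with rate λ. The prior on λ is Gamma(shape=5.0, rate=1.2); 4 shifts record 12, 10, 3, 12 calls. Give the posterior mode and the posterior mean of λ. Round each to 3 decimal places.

Σ counts = 37. Posterior: Gamma(shape = 5.0+37 = 42.0, rate = 1.2+4 = 5.2).
Mode = (α−1)/β = 41.0/5.2 = 7.885.
Mean = α/β = 42.0/5.2 = 8.077.
The mean is pulled above the mode by the posterior's right skew.

λ_MAP = 7.885, E[λ|data] = 8.077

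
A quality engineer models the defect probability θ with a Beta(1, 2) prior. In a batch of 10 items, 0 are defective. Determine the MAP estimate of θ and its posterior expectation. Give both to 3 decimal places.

MAP estimate = 0.000, posterior expectation = 0.077

Posterior: Beta(1+0, 2+10) = Beta(1, 12).
Since α = 1 ≤ 1 and β > 1, the Beta density is monotone decreasing on [0,1]; the mode is at 0.
Mean = 1/(1+12) = 0.077.
The posterior is right-skewed, so the mean exceeds the mode.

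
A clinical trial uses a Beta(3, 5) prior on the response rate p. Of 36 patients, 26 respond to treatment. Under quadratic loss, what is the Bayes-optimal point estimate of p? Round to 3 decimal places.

0.659

Posterior: Beta(3+26, 5+10) = Beta(29, 15).
Mode = (29−1)/(29+15−2) = 28/42 = 0.667.
Mean = 29/(29+15) = 29/44 = 0.659.
Quadratic loss ⇒ the optimal estimator is the posterior mean.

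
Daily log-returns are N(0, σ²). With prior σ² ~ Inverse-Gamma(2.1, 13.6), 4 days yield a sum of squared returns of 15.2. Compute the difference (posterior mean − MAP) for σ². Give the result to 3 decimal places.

2.682

Posterior: Inverse-Gamma(shape = 2.1+4/2 = 4.1, scale = 13.6+15.2/2 = 21.2).
Mode = β/(α+1) = 21.2/5.1 = 4.157.
Mean = β/(α−1) = 21.2/3.1 = 6.839.
Difference = 6.839 − 4.157 = 2.682.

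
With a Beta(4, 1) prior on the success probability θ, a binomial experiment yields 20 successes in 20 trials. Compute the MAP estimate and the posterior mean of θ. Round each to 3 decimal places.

MAP estimate = 1.000, posterior mean = 0.960

Posterior: Beta(4+20, 1+0) = Beta(24, 1).
Since β = 1 ≤ 1 and α > 1, the Beta density is monotone increasing on [0,1]; the mode is at 1.
Mean = 24/(24+1) = 0.960.
The posterior is left-skewed, so the mode exceeds the mean.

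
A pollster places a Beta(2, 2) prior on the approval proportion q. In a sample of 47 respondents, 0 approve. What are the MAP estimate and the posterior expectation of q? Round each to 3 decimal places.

Posterior: Beta(2+0, 2+47) = Beta(2, 49).
Mode = (2−1)/(2+49−2) = 1/49 = 0.020.
Mean = 2/(2+49) = 2/51 = 0.039.
The posterior is right-skewed, so the mean exceeds the mode.

q_MAP = 0.020, E[q|data] = 0.039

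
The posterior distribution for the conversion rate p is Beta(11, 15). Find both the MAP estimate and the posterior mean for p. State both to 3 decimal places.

MAP estimate = 0.417, posterior mean = 0.423

Mode = (11−1)/(11+15−2) = 10/24 = 0.417.
Mean = 11/(11+15) = 11/26 = 0.423.
The mean is pulled above the mode by the posterior's right skew.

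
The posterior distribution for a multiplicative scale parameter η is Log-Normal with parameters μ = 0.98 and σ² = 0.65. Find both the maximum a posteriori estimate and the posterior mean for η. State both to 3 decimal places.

MAP = 1.391; posterior mean = 3.688

Mode = exp(μ − σ²) = exp(0.33) = 1.391.
Mean = exp(μ + σ²/2) = exp(1.305) = 3.688.
The mean is pulled above the mode by the posterior's right skew.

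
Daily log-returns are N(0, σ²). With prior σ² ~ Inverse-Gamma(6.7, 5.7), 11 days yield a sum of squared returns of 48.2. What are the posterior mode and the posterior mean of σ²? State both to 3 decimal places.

Posterior: Inverse-Gamma(shape = 6.7+11/2 = 12.2, scale = 5.7+48.2/2 = 29.8).
Mode = β/(α+1) = 29.8/13.2 = 2.258.
Mean = β/(α−1) = 29.8/11.2 = 2.661.
Right-skewed posterior ⇒ mode < mean.

MAP: 2.258. Posterior mean: 2.661.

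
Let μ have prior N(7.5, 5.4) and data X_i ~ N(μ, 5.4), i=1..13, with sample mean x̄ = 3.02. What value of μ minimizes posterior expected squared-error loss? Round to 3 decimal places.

3.340

Posterior for μ is Normal. Precision-weighted mean: (1/5.4·7.5 + 13/5.4·3.02) / (1/5.4 + 13/5.4) = 3.340.
A Normal posterior is symmetric, so mode = mean.
Squared-error loss ⇒ the optimal estimator is the posterior mean.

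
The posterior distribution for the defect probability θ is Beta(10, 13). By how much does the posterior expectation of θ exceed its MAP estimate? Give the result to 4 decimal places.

0.0062

Mode = (10−1)/(10+13−2) = 9/21 = 0.4286.
Mean = 10/(10+13) = 10/23 = 0.4348.
Difference = 0.4348 − 0.4286 = 0.0062.
Mean > mode: the posterior has a right tail.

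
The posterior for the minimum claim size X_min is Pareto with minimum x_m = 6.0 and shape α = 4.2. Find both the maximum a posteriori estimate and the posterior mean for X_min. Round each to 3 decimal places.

MAP: 6.000. Posterior mean: 7.875.

The Pareto density is strictly decreasing on [x_m, ∞), so the mode is x_m = 6.000.
Mean = α·x_m/(α−1) = 4.2·6.0/3.2 = 7.875.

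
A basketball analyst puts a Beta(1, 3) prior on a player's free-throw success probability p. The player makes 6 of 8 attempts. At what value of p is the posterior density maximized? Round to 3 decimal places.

0.600

Posterior: Beta(1+6, 3+2) = Beta(7, 5).
Mode = (7−1)/(7+5−2) = 6/10 = 0.600.
Mean = 7/(7+5) = 7/12 = 0.583.
This is the posterior mode — the MAP estimate.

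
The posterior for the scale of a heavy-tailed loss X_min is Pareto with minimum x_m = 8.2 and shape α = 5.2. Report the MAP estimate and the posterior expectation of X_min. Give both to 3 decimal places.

MAP: 8.200. Posterior mean: 10.152.

The Pareto density is strictly decreasing on [x_m, ∞), so the mode is x_m = 8.200.
Mean = α·x_m/(α−1) = 5.2·8.2/4.2 = 10.152.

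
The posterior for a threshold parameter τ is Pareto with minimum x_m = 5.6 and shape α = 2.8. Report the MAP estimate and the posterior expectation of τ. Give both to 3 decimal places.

The Pareto density is strictly decreasing on [x_m, ∞), so the mode is x_m = 5.600.
Mean = α·x_m/(α−1) = 2.8·5.6/1.8 = 8.711.
The mean is pulled above the mode by the posterior's right skew.

τ_MAP = 5.600, E[τ|data] = 8.711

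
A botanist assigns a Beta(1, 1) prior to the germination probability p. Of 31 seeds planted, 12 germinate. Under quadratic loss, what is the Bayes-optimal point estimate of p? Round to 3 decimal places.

Posterior: Beta(1+12, 1+19) = Beta(13, 20).
Mode = (13−1)/(13+20−2) = 12/31 = 0.387.
With a flat prior the MAP equals the MLE, 12/31.
Mean = 13/(13+20) = 13/33 = 0.394.
Quadratic loss ⇒ the optimal estimator is the posterior mean.

0.394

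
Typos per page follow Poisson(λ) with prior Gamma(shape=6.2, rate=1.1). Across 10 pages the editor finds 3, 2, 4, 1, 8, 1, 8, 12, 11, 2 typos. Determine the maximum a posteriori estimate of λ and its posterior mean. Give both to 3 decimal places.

λ_MAP = 5.153, E[λ|data] = 5.243

Σ counts = 52. Posterior: Gamma(shape = 6.2+52 = 58.2, rate = 1.1+10 = 11.1).
Mode = (α−1)/β = 57.2/11.1 = 5.153.
Mean = α/β = 58.2/11.1 = 5.243.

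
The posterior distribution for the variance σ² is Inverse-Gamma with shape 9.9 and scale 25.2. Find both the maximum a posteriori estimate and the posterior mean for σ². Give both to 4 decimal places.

Mode = β/(α+1) = 25.2/10.9 = 2.3119.
Mean = β/(α−1) = 25.2/8.9 = 2.8315.
Mean > mode: the posterior has a right tail.

maximum a posteriori estimate = 2.3119, posterior mean = 2.8315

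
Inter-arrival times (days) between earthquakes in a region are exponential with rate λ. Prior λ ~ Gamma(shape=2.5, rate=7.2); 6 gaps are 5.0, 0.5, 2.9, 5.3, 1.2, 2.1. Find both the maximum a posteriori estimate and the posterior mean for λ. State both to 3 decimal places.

Σ times = 17.0. Posterior: Gamma(shape = 2.5+6 = 8.5, rate = 7.2+17.0 = 24.2).
Mode = (α−1)/β = 7.5/24.2 = 0.310.
Mean = α/β = 8.5/24.2 = 0.351.

MAP = 0.310, posterior mean = 0.351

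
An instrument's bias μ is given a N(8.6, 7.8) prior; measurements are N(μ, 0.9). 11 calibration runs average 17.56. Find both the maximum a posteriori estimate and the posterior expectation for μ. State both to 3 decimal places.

μ_MAP = 17.467, E[μ|data] = 17.467

Posterior for μ is Normal. Precision-weighted mean: (1/7.8·8.6 + 11/0.9·17.56) / (1/7.8 + 11/0.9) = 17.467.
A Normal posterior is symmetric, so mode = mean.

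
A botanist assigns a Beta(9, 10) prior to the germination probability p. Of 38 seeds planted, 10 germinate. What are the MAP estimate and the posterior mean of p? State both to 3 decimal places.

Posterior: Beta(9+10, 10+28) = Beta(19, 38).
Mode = (19−1)/(19+38−2) = 18/55 = 0.327.
Mean = 19/(19+38) = 19/57 = 0.333.
Mean > mode: the posterior has a right tail.

MAP = 0.327, posterior mean = 0.333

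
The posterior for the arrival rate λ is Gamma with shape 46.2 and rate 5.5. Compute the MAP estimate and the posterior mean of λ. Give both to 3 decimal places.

MAP: 8.218. Posterior mean: 8.400.

Mode = (α−1)/β = 45.2/5.5 = 8.218.
Mean = α/β = 46.2/5.5 = 8.400.
The mean is pulled above the mode by the posterior's right skew.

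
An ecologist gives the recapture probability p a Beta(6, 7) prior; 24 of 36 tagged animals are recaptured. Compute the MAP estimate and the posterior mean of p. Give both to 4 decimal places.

Posterior: Beta(6+24, 7+12) = Beta(30, 19).
Mode = (30−1)/(30+19−2) = 29/47 = 0.6170.
Mean = 30/(30+19) = 30/49 = 0.6122.

MAP estimate = 0.6170, posterior mean = 0.6122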